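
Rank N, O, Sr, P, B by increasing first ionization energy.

First ionization energy rises across a period (greater Z_eff holds electrons more tightly) and falls down a group (valence electrons are farther from the nucleus).
Here both period and group differ, so the two effects have to be weighed against each other.
B > Sr: both effects reinforce here, so B is clearly the higher of the two.
P > B: period and group pull opposite ways; the across-period shift dominates (1012 vs 801 kJ/mol).
O > P: both effects reinforce here, so O is clearly the higher of the two.
N > O: this pair runs against the simple trend — see the exception note.
Note the exception: N has a higher first ionization energy than O, contrary to the simple trend — pairing an electron in O's 2p⁴ costs repulsion energy, so O ionizes more easily than half-filled N (2p³).
For reference (kJ/mol): B 801, N 1402, O 1314, P 1012, Sr 550.
So from lowest to highest: Sr < B < P < O < N.

Sr < B < P < O < N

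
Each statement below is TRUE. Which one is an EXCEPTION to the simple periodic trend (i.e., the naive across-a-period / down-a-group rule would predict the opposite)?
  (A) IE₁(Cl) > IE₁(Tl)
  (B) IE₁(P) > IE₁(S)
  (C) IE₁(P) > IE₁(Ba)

The general trend: first ionisation energy increases across a period and decreases down a group.
(A) Cl (period 3, group 17) vs Tl (period 6, group 13): the stated order agrees with the simple trend.
(B) P (period 3, group 15) vs S (period 3, group 16): the stated order contradicts the simple trend.
(C) P (period 3, group 15) vs Ba (period 6, group 2): the stated order agrees with the simple trend.
The exception is (B): S (3p⁴) ionizes more easily than half-filled P (3p³) because the paired 3p electron in S is pushed out by e⁻–e⁻ repulsion.

(B)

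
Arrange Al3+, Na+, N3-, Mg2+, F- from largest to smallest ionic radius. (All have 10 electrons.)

N3- > F- > Na+ > Mg2+ > Al3+

All of these have 10 electrons, so size is governed by nuclear charge alone: the more protons, the stronger the pull on the same electron cloud, and the smaller the ion.
Nuclear charges: Al3+ (Z=13), Mg2+ (Z=12), Na+ (Z=11), F- (Z=9), N3- (Z=7).
Largest to smallest: N3- > F- > Na+ > Mg2+ > Al3+.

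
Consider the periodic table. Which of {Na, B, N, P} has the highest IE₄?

B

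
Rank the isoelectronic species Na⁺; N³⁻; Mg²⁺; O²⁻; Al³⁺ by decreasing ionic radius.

N³⁻, O²⁻, Na⁺, Mg²⁺, Al³⁺

All of these have 10 electrons, so size is governed by nuclear charge alone: the more protons, the stronger the pull on the same electron cloud, and the smaller the ion.
Nuclear charges: Al³⁺ (Z=13), Mg²⁺ (Z=12), Na⁺ (Z=11), O²⁻ (Z=8), N³⁻ (Z=7).
Largest to smallest: N³⁻ > O²⁻ > Na⁺ > Mg²⁺ > Al³⁺.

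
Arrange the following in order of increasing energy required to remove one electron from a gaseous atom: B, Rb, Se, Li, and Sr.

Li is in period 2, group 1; B is in period 2, group 13; Se is in period 4, group 16; Rb is in period 5, group 1; Sr is in period 5, group 2.
Removing the outermost electron gets harder across a period and easier down a group.
Here both period and group differ, so the two effects have to be weighed against each other.
Li > Rb: Li sits above Rb in group 1, so the down-group effect alone puts Li higher.
Sr > Li: the two effects oppose for this pair; the across-period effect wins (550 vs 520 kJ/mol).
B > Sr: both effects reinforce here, so B is clearly the higher of the two.
Se > B: the two effects oppose for this pair; the across-period effect wins (941 vs 801 kJ/mol).
Approximate values (kJ/mol): Li 520, B 801, Se 941, Rb 403, Sr 550.
So from lowest to highest: Rb < Li < Sr < B < Se.

Rb < Li < Sr < B < Se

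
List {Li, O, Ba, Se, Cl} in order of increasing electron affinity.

Ba, Li, O, Se, Cl

EA tends to increase across a period and decrease down a group, though the pattern is less regular than for IE or radius.
Here both period and group differ, so the two effects have to be weighed against each other.
Li > Ba: period and group pull opposite ways; the down-group shift dominates (60 vs 14 kJ/mol).
O > Li: O lies to the right of Li in period 2, so the across-period effect alone puts O higher.
Se > O: this pair runs against the simple trend — see the exception note.
Cl > Se: both effects reinforce here, so Cl is clearly the higher of the two.
Note the exception: Se has a higher electron affinity than O, contrary to the simple trend — O's compact 2p subshell gives strong electron–electron repulsion on the added electron.
Approximate values (kJ/mol): Li 60, O 141, Cl 349, Se 195, Ba 14.
So from lowest to highest: Ba < Li < O < Se < Cl.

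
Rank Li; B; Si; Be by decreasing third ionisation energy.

IE_3 is the cost of taking one more electron from the +2 cation: Li²⁺ is already 1 electron into the core; B²⁺ still has 1 valence electron; Si²⁺ still has 2 valence electrons; Be²⁺ is the bare [He] core.
Breaking into a closed-shell core is much more expensive than removing a leftover valence electron — Li and Be have the largest IE_3 here.
Valence configurations: B²⁺ [He]2s¹, Si²⁺ [Ne]3s².
Tabulated IE_3 (kJ/mol): Li 11815, B 3660, Si 3232, Be 14849.
Hence IE_3: Si < B < Li < Be.

Be, Li, B, Si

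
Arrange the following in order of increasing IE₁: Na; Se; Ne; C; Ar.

C is in period 2, group 14; Ne is in period 2, group 18; Na is in period 3, group 1; Ar is in period 3, group 18; Se is in period 4, group 16.
Removing the outermost electron gets harder across a period and easier down a group.
Here both period and group differ, so the two effects have to be weighed against each other.
Se > Na: the two effects oppose for this pair; the across-period effect wins (941 vs 496 kJ/mol).
C > Se: the two effects oppose for this pair; the down-group effect wins (1086 vs 941 kJ/mol).
Ar > C: period and group pull opposite ways; the across-period shift dominates (1521 vs 1086 kJ/mol).
Ne > Ar: Ne sits above Ar in group 18, so the down-group effect alone puts Ne higher.
Approximate values (kJ/mol): C 1086, Ne 2081, Na 496, Ar 1521, Se 941.
So from lowest to highest: Na < Se < C < Ar < Ne.

Na, Se, C, Ar, Ne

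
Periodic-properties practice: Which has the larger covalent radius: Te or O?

Te

Moving right in a period, electrons are added to the same shell under a stronger nuclear pull, so atoms get smaller; moving down, a new shell is opened and atoms get larger.
All are in group 16, so atomic radius increases down the group.
So Te has the larger covalent radius (Te > O).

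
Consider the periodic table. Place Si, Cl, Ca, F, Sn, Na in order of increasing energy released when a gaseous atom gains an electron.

Atoms with high Z_eff and room in the valence shell (especially the halogens) have the most exothermic electron affinities.
Here both period and group differ, so the two effects have to be weighed against each other.
Na > Ca: period and group pull opposite ways; the down-group shift dominates (53 vs 2 kJ/mol).
Sn > Na: the two effects oppose for this pair; the across-period effect wins (107 vs 53 kJ/mol).
Si > Sn: they share group 14; the group trend gives Si the larger value.
F > Si: both effects reinforce here, so F is clearly the higher of the two.
Cl > F: this pair runs against the simple trend — see the exception note.
Note the exception: Cl has a higher electron affinity than F, contrary to the simple trend — F's small 2p subshell makes the incoming electron feel strong e⁻–e⁻ repulsion, so Cl actually releases more energy on gaining an electron.
Approximate values (kJ/mol): F 328, Na 53, Si 134, Cl 349, Ca 2, Sn 107.
So from lowest to highest: Ca < Na < Sn < Si < F < Cl.

Ca < Na < Sn < Si < F < Cl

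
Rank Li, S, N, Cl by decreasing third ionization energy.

Li, N, Cl, S

The third ionization energy removes an electron from the +2 ion. For each element: Li²⁺ is already 1 electron into the core; S²⁺ still has 4 valence electrons; N²⁺ still has 3 valence electrons; Cl²⁺ still has 5 valence electrons.
Core electrons are held far more tightly than valence electrons, so Li tops the IE_3 order.
Valence configurations: S²⁺ [Ne]3s²3p², N²⁺ [He]2s²2p¹, Cl²⁺ [Ne]3s²3p³.
Approximate IE_3 values (kJ/mol): Li 11815, S 3357, N 4578, Cl 3822.
So the third ionization energies run S < Cl < N < Li.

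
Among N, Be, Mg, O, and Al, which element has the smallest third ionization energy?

Al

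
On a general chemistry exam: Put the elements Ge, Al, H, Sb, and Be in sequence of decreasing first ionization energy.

H is in period 1, group 1; Be is in period 2, group 2; Al is in period 3, group 13; Ge is in period 4, group 14; Sb is in period 5, group 15.
IE₁ increases left→right with effective nuclear charge and decreases top→bottom as the valence shell moves farther out.
These sit on a diagonal, where the across-period and down-group effects partly cancel.
Ge > Al: period and group pull opposite ways; the across-period shift dominates (762 vs 578 kJ/mol).
Sb > Ge: the two effects oppose for this pair; the across-period effect wins (831 vs 762 kJ/mol).
Be > Sb: period and group pull opposite ways; the down-group shift dominates (900 vs 831 kJ/mol).
H > Be: period and group pull opposite ways; the down-group shift dominates (1312 vs 900 kJ/mol).
Approximate values (kJ/mol): H 1312, Be 900, Al 578, Ge 762, Sb 831.
So from highest to lowest: H > Be > Sb > Ge > Al.

H, Be, Sb, Ge, Al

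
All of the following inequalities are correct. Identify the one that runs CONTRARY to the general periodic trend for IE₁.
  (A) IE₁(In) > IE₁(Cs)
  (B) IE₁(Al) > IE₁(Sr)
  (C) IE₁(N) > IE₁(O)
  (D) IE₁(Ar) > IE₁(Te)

(C)

The general trend: IE₁ increases across a period and decreases down a group.
(A) In (period 5, group 13) vs Cs (period 6, group 1): the stated order agrees with the simple trend.
(B) Al (period 3, group 13) vs Sr (period 5, group 2): the stated order agrees with the simple trend.
(C) N (period 2, group 15) vs O (period 2, group 16): the stated order contradicts the simple trend.
(D) Ar (period 3, group 18) vs Te (period 5, group 16): the stated order agrees with the simple trend.
The exception is (C): pairing an electron in O's 2p⁴ costs repulsion energy, so O ionizes more easily than half-filled N (2p³).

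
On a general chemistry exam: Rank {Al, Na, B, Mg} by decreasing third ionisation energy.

Mg > Na > B > Al

Consider each +2 ion: Al²⁺ still has 1 valence electron; Na²⁺ is already 1 electron into the core; B²⁺ still has 1 valence electron; Mg²⁺ is the bare [Ne] core.
Pulling an electron out of a noble-gas core costs far more than removing a remaining valence electron, so Na and Mg sit at the high end of IE_3.
Valence configurations: Al²⁺ [Ne]3s¹, B²⁺ [He]2s¹.
The numbers (kJ/mol): Al 2745, Na 6910, B 3660, Mg 7733.
Overall IE_3 order: Al < B < Na < Mg.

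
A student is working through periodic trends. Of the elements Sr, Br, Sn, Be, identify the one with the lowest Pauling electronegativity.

Sr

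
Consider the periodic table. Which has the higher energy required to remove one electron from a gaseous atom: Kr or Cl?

Cl is in period 3, group 17; Kr is in period 4, group 18.
Across a period the outer electron is held more tightly (higher IE₁); down a group it sits in a higher shell, more shielded, and comes off more easily.
A diagonal step moves right (one effect) and down (the opposite effect) at once.
Kr > Cl: period and group pull opposite ways; the across-period shift dominates (1351 vs 1251 kJ/mol).
Approximate values (kJ/mol): Cl 1251, Kr 1351.
So Kr has the higher energy required to remove one electron from a gaseous atom (Kr > Cl).

Kr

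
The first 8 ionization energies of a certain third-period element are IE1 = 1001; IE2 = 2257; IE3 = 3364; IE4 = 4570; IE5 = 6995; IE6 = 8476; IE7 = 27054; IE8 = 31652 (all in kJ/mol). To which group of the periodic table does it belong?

Group 16

Look for the largest jump between consecutive ionization energies: IE7/IE6 ≈ 3.2, far larger than any earlier ratio.
That jump marks the point where a core electron is being removed. So the atom has 6 valence electrons.
A main-group element with 6 valence electrons is in group 16.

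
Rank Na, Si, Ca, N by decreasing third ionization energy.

Na > Ca > N > Si

IE_3 is the cost of taking one more electron from the +2 cation: Na²⁺ is already 1 electron into the core; Si²⁺ still has 2 valence electrons; Ca²⁺ is the bare [Ar] core; N²⁺ still has 3 valence electrons.
Breaking into a closed-shell core is much more expensive than removing a leftover valence electron — Ca and Na have the largest IE_3 here.
Valence configurations: Si²⁺ [Ne]3s², N²⁺ [He]2s²2p¹.
Tabulated IE_3 (kJ/mol): Na 6910, Si 3232, Ca 4912, N 4578.
Putting it together, IE_3: Si < N < Ca < Na.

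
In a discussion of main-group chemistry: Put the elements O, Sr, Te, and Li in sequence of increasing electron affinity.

Sr < Li < O < Te

Li is in period 2, group 1; O is in period 2, group 16; Sr is in period 5, group 2; Te is in period 5, group 16.
Atoms with high Z_eff and room in the valence shell (especially the halogens) have the most exothermic electron affinities.
Here both period and group differ, so the two effects have to be weighed against each other.
Li > Sr: period and group pull opposite ways; the down-group shift dominates (60 vs 5 kJ/mol).
O > Li: O lies to the right of Li in period 2, so the across-period effect alone puts O higher.
Te > O: this pair runs against the simple trend — see the exception note.
Note the exception: Te has a higher electron affinity than O, contrary to the simple trend — O's compact 2p subshell gives strong electron–electron repulsion on the added electron.
Approximate values (kJ/mol): Li 60, O 141, Sr 5, Te 190.
So from lowest to highest: Sr < Li < O < Te.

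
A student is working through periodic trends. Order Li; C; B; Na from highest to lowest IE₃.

Li, Na, C, B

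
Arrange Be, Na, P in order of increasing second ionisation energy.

Be, P, Na

After 1 electron has been removed, what remains? Be⁺ still has 1 valence electron; Na⁺ is the bare [Ne] core; P⁺ still has 4 valence electrons.
Pulling an electron out of a noble-gas core costs far more than removing a remaining valence electron, so Na sits at the high end of IE_2.
Valence configurations: Be⁺ [He]2s¹, P⁺ [Ne]3s²3p².
Tabulated IE_2 (kJ/mol): Be 1757, Na 4562, P 1907.
Overall IE_2 order: Be < P < Na.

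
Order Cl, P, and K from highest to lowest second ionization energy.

K > Cl > P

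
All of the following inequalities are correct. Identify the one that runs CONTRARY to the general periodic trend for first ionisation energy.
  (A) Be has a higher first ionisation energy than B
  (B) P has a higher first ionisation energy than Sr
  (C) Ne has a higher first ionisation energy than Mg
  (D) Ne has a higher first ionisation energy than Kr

(A)

The general trend: first ionisation energy increases across a period and decreases down a group.
(A) Be (period 2, group 2) vs B (period 2, group 13): the stated order contradicts the simple trend.
(B) P (period 3, group 15) vs Sr (period 5, group 2): the stated order agrees with the simple trend.
(C) Ne (period 2, group 18) vs Mg (period 3, group 2): the stated order agrees with the simple trend.
(D) Ne (period 2, group 18) vs Kr (period 4, group 18): the stated order agrees with the simple trend.
The exception is (A): removing B's lone 2p electron is easier than breaking Be's filled 2s².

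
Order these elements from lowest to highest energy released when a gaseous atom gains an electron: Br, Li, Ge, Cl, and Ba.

Li is in period 2, group 1; Cl is in period 3, group 17; Ge is in period 4, group 14; Br is in period 4, group 17; Ba is in period 6, group 2.
Atoms with high Z_eff and room in the valence shell (especially the halogens) have the most exothermic electron affinities.
Neither a single period nor a single group — weigh both effects.
Li > Ba: the two effects oppose for this pair; the down-group effect wins (60 vs 14 kJ/mol).
Ge > Li: period and group pull opposite ways; the across-period shift dominates (119 vs 60 kJ/mol).
Br > Ge: Br lies to the right of Ge in period 4, so the across-period effect alone puts Br higher.
Cl > Br: they share group 17; the group trend gives Cl the larger value.
Tabulated electron affinity (kJ/mol): Li 60, Cl 349, Ge 119, Br 325, Ba 14.
So from lowest to highest: Ba < Li < Ge < Br < Cl.

Ba < Li < Ge < Br < Cl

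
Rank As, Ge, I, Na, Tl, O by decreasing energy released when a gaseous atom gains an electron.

I, O, Ge, As, Na, Tl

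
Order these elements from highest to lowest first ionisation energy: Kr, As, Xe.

Kr > Xe > As

As is in period 4, group 15; Kr is in period 4, group 18; Xe is in period 5, group 18.
First ionization energy rises across a period (greater Z_eff holds electrons more tightly) and falls down a group (valence electrons are farther from the nucleus).
Here both period and group differ, so the two effects have to be weighed against each other.
Xe > As: the two effects oppose for this pair; the across-period effect wins (1170 vs 947 kJ/mol).
Kr > Xe: Kr sits above Xe in group 18, so the down-group effect alone puts Kr higher.
For reference (kJ/mol): As 947, Kr 1351, Xe 1170.
So from highest to lowest: Kr > Xe > As.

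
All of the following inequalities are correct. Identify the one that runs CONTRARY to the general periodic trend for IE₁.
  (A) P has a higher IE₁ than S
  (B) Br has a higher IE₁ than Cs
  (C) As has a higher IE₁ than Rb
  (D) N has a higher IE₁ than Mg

(A)

The general trend: IE₁ increases across a period and decreases down a group.
(A) P (period 3, group 15) vs S (period 3, group 16): the stated order contradicts the simple trend.
(B) Br (period 4, group 17) vs Cs (period 6, group 1): the stated order agrees with the simple trend.
(C) As (period 4, group 15) vs Rb (period 5, group 1): the stated order agrees with the simple trend.
(D) N (period 2, group 15) vs Mg (period 3, group 2): the stated order agrees with the simple trend.
The exception is (A): S (3p⁴) ionizes more easily than half-filled P (3p³) because the paired 3p electron in S is pushed out by e⁻–e⁻ repulsion.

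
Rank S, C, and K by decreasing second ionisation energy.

K > C > S

Consider each +1 ion: S⁺ still has 5 valence electrons; C⁺ still has 3 valence electrons; K⁺ is the bare [Ar] core.
Breaking into a closed-shell core is much more expensive than removing a leftover valence electron — K has the largest IE_2 here.
Valence configurations: S⁺ [Ne]3s²3p³, C⁺ [He]2s²2p¹.
Tabulated IE_2 (kJ/mol): S 2252, C 2353, K 3052.
Hence IE_2: S < C < K.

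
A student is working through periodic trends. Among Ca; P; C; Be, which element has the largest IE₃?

IE_3 is the cost of taking one more electron from the +2 cation: Ca²⁺ is the bare [Ar] core; P²⁺ still has 3 valence electrons; C²⁺ still has 2 valence electrons; Be²⁺ is the bare [He] core.
Breaking into a closed-shell core is much more expensive than removing a leftover valence electron — Ca and Be have the largest IE_3 here.
Valence configurations: P²⁺ [Ne]3s²3p¹, C²⁺ [He]2s².
Approximate IE_3 values (kJ/mol): Ca 4912, P 2914, C 4620, Be 14849.
So the third ionization energies run P < C < Ca < Be.

Be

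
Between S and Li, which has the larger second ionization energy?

Li

Consider each +1 ion: S⁺ still has 5 valence electrons; Li⁺ is the bare [He] core.
Core electrons are held far more tightly than valence electrons, so Li tops the IE_2 order.
Approximate IE_2 values (kJ/mol): S 2252, Li 7298.
So the second ionization energies run S < Li.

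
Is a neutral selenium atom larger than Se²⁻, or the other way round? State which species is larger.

Forming Se²⁻ adds 2 electrons to Se. More electron–electron repulsion in the same shell, with unchanged nuclear charge, lets the cloud expand.
An anion is larger than its parent atom: Se²⁻ > Se.

Se²⁻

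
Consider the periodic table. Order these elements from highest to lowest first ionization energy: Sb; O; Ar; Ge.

Ar, O, Sb, Ge

O is in period 2, group 16; Ar is in period 3, group 18; Ge is in period 4, group 14; Sb is in period 5, group 15.
First ionization energy rises across a period (greater Z_eff holds electrons more tightly) and falls down a group (valence electrons are farther from the nucleus).
These span different periods and groups, so the two trends combine.
Sb > Ge: period and group pull opposite ways; the across-period shift dominates (831 vs 762 kJ/mol).
O > Sb: both effects reinforce here, so O is clearly the higher of the two.
Ar > O: the two effects oppose for this pair; the across-period effect wins (1521 vs 1314 kJ/mol).
Approximate values (kJ/mol): O 1314, Ar 1521, Ge 762, Sb 831.
So from highest to lowest: Ar > O > Sb > Ge.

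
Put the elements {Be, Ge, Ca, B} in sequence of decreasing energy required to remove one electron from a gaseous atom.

Be > B > Ge > Ca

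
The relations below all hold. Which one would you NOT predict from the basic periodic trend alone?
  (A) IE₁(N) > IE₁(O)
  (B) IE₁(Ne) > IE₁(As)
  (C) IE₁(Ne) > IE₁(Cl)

The general trend: first ionization energy increases across a period and decreases down a group.
(A) N (period 2, group 15) vs O (period 2, group 16): the stated order contradicts the simple trend.
(B) Ne (period 2, group 18) vs As (period 4, group 15): the stated order agrees with the simple trend.
(C) Ne (period 2, group 18) vs Cl (period 3, group 17): the stated order agrees with the simple trend.
The exception is (A): pairing an electron in O's 2p⁴ costs repulsion energy, so O ionizes more easily than half-filled N (2p³).

(A)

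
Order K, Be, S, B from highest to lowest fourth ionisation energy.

The fourth ionization energy removes an electron from the +3 ion. For each element: K³⁺ is already 2 electrons into the core; Be³⁺ is already 1 electron into the core; S³⁺ still has 3 valence electrons; B³⁺ is the bare [He] core.
Breaking into a closed-shell core is much more expensive than removing a leftover valence electron — K, Be and B have the largest IE_4 here.
Approximate IE_4 values (kJ/mol): K 5877, Be 21007, S 4556, B 25026.
Overall IE_4 order: S < K < Be < B.

B > Be > K > S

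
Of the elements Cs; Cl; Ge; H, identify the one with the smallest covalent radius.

H

Radius decreases left→right (rising Z_eff, same n) and increases top→bottom (higher n).
These span different periods and groups, so the two trends combine.
Cl > H: period and group pull opposite ways; the down-group shift dominates (99 vs 32 pm).
Ge > Cl: both effects reinforce here, so Ge is clearly the larger of the two.
Cs > Ge: both effects reinforce here, so Cs is clearly the larger of the two.
Tabulated atomic radius (pm): H 32, Cl 99, Ge 121, Cs 232.
The smallest covalent radius among these belongs to H.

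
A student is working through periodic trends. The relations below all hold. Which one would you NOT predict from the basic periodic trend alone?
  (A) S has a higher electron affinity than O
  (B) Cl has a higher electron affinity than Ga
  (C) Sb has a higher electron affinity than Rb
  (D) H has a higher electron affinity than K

(A)

The general trend: electron affinity increases across a period and decreases down a group.
(A) S (period 3, group 16) vs O (period 2, group 16): the stated order contradicts the simple trend.
(B) Cl (period 3, group 17) vs Ga (period 4, group 13): the stated order agrees with the simple trend.
(C) Sb (period 5, group 15) vs Rb (period 5, group 1): the stated order agrees with the simple trend.
(D) H (period 1, group 1) vs K (period 4, group 1): the stated order agrees with the simple trend.
The exception is (A): the compact 2p subshell of O repels the added electron more than S's larger 3p does.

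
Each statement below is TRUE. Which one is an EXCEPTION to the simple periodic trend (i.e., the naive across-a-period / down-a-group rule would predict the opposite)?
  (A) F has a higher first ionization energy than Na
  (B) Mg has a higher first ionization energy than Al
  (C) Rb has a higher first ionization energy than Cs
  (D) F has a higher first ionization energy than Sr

(B)

The general trend: first ionization energy increases across a period and decreases down a group.
(A) F (period 2, group 17) vs Na (period 3, group 1): the stated order agrees with the simple trend.
(B) Mg (period 3, group 2) vs Al (period 3, group 13): the stated order contradicts the simple trend.
(C) Rb (period 5, group 1) vs Cs (period 6, group 1): the stated order agrees with the simple trend.
(D) F (period 2, group 17) vs Sr (period 5, group 2): the stated order agrees with the simple trend.
The exception is (B): Al's single 3p electron is easier to remove than one from Mg's filled 3s².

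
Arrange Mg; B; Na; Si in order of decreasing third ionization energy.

Consider each +2 ion: Mg²⁺ is the bare [Ne] core; B²⁺ still has 1 valence electron; Na²⁺ is already 1 electron into the core; Si²⁺ still has 2 valence electrons.
Core electrons are held far more tightly than valence electrons, so Na and Mg top the IE_3 order.
Valence configurations: B²⁺ [He]2s¹, Si²⁺ [Ne]3s².
Approximate IE_3 values (kJ/mol): Mg 7733, B 3660, Na 6910, Si 3232.
Putting it together, IE_3: Si < B < Na < Mg.

Mg > Na > B > Si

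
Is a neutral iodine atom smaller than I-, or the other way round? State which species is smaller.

Forming I- adds 1 electron to I. More electron–electron repulsion in the same shell, with unchanged nuclear charge, lets the cloud expand.
An anion is larger than its parent atom: I- > I.

I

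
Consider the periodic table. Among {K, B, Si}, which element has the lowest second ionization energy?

Si

IE_2 is the cost of taking one more electron from the +1 cation: K⁺ is the bare [Ar] core; B⁺ still has 2 valence electrons; Si⁺ still has 3 valence electrons.
Breaking into a closed-shell core is much more expensive than removing a leftover valence electron — K has the largest IE_2 here.
Valence configurations: B⁺ [He]2s², Si⁺ [Ne]3s²3p¹.
Tabulated IE_2 (kJ/mol): K 3052, B 2427, Si 1577.
Overall IE_2 order: Si < B < K.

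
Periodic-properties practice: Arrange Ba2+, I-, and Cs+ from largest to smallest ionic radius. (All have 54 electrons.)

I- > Cs+ > Ba2+

All of these have 54 electrons, so size is governed by nuclear charge alone: the more protons, the stronger the pull on the same electron cloud, and the smaller the ion.
Nuclear charges: Ba2+ (Z=56), Cs+ (Z=55), I- (Z=53).
Largest to smallest: I- > Cs+ > Ba2+.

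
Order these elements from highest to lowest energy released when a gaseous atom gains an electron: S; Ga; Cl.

S is in period 3, group 16; Cl is in period 3, group 17; Ga is in period 4, group 13.
EA tends to increase across a period and decrease down a group, though the pattern is less regular than for IE or radius.
These span different periods and groups, so the two trends combine.
S > Ga: relative to Ga, both the across-period and down-group shifts push S's electron affinity up.
Cl > S: Cl lies to the right of S in period 3, so the across-period effect alone puts Cl higher.
Approximate values (kJ/mol): S 200, Cl 349, Ga 29.
So from highest to lowest: Cl > S > Ga.

Cl, S, Ga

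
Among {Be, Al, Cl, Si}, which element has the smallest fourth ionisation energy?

Consider each +3 ion: Be³⁺ is already 1 electron into the core; Al³⁺ is the bare [Ne] core; Cl³⁺ still has 4 valence electrons; Si³⁺ still has 1 valence electron.
Core electrons are held far more tightly than valence electrons, so Al and Be top the IE_4 order.
Valence configurations: Cl³⁺ [Ne]3s²3p², Si³⁺ [Ne]3s¹.
Tabulated IE_4 (kJ/mol): Be 21007, Al 11577, Cl 5159, Si 4356.
Putting it together, IE_4: Si < Cl < Al < Be.

Si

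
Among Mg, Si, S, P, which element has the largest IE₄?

Mg

The fourth ionization energy removes an electron from the +3 ion. For each element: Mg³⁺ is already 1 electron into the core; Si³⁺ still has 1 valence electron; S³⁺ still has 3 valence electrons; P³⁺ still has 2 valence electrons.
Pulling an electron out of a noble-gas core costs far more than removing a remaining valence electron, so Mg sits at the high end of IE_4.
Valence configurations: Si³⁺ [Ne]3s¹, S³⁺ [Ne]3s²3p¹, P³⁺ [Ne]3s².
S³⁺ loses a lone 3p electron whereas P³⁺ must break into a filled 3s² pair, so IE_4(P) > IE_4(S) even though S has the higher nuclear charge.
Approximate IE_4 values (kJ/mol): Mg 10543, Si 4356, S 4556, P 4964.
So the fourth ionization energies run Si < S < P < Mg.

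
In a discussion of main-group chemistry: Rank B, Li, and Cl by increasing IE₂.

Cl < B < Li

After 1 electron has been removed, what remains? B⁺ still has 2 valence electrons; Li⁺ is the bare [He] core; Cl⁺ still has 6 valence electrons.
Core electrons are held far more tightly than valence electrons, so Li tops the IE_2 order.
Valence configurations: B⁺ [He]2s², Cl⁺ [Ne]3s²3p⁴.
The numbers (kJ/mol): B 2427, Li 7298, Cl 2298.
So the second ionization energies run Cl < B < Li.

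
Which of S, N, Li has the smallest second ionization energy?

S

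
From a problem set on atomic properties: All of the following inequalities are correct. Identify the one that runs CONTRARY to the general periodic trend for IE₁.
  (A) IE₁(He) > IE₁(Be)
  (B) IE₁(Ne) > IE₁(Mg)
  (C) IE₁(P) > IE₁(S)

(C)

The general trend: IE₁ increases across a period and decreases down a group.
(A) He (period 1, group 18) vs Be (period 2, group 2): the stated order agrees with the simple trend.
(B) Ne (period 2, group 18) vs Mg (period 3, group 2): the stated order agrees with the simple trend.
(C) P (period 3, group 15) vs S (period 3, group 16): the stated order contradicts the simple trend.
The exception is (C): S (3p⁴) ionizes more easily than half-filled P (3p³) because the paired 3p electron in S is pushed out by e⁻–e⁻ repulsion.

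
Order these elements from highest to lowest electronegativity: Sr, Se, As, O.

O is in period 2, group 16; As is in period 4, group 15; Se is in period 4, group 16; Sr is in period 5, group 2.
EN rises left→right (higher Z_eff, smaller atoms) and falls top→bottom (larger, more shielded atoms).
Neither a single period nor a single group — weigh both effects.
As > Sr: both effects reinforce here, so As is clearly the higher of the two.
Se > As: both are in period 4; the period trend gives Se the larger value.
O > Se: O sits above Se in group 16, so the down-group effect alone puts O higher.
For reference (Pauling): O 3.44, As 2.18, Se 2.55, Sr 0.95.
So from highest to lowest: O > Se > As > Sr.

O > Se > As > Sr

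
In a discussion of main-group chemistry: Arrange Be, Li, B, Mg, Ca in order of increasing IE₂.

Ca < Mg < Be < B < Li

Consider each +1 ion: Be⁺ still has 1 valence electron; Li⁺ is the bare [He] core; B⁺ still has 2 valence electrons; Mg⁺ still has 1 valence electron; Ca⁺ still has 1 valence electron.
Pulling an electron out of a noble-gas core costs far more than removing a remaining valence electron, so Li sits at the high end of IE_2.
Valence configurations: Be⁺ [He]2s¹, B⁺ [He]2s², Mg⁺ [Ne]3s¹, Ca⁺ [Ar]4s¹.
The numbers (kJ/mol): Be 1757, Li 7298, B 2427, Mg 1451, Ca 1145.
Overall IE_2 order: Ca < Mg < Be < B < Li.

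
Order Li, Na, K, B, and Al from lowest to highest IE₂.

IE_2 is the cost of taking one more electron from the +1 cation: Li⁺ is the bare [He] core; Na⁺ is the bare [Ne] core; K⁺ is the bare [Ar] core; B⁺ still has 2 valence electrons; Al⁺ still has 2 valence electrons.
Core electrons are held far more tightly than valence electrons, so K, Na and Li top the IE_2 order.
Valence configurations: B⁺ [He]2s², Al⁺ [Ne]3s².
The numbers (kJ/mol): Li 7298, Na 4562, K 3052, B 2427, Al 1817.
Putting it together, IE_2: Al < B < K < Na < Li.

Al, B, K, Na, Li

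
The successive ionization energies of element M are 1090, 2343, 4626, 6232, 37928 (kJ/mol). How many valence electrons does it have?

Look for the largest jump between consecutive ionization energies: IE5/IE4 ≈ 6.1, far larger than any earlier ratio.
That jump marks the point where a core electron is being removed. So the atom has 4 valence electrons.

4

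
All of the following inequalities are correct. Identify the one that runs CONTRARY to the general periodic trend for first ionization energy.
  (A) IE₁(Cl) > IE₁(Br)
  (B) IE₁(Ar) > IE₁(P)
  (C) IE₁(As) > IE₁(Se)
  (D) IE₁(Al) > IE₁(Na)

The general trend: first ionization energy increases across a period and decreases down a group.
(A) Cl (period 3, group 17) vs Br (period 4, group 17): the stated order agrees with the simple trend.
(B) Ar (period 3, group 18) vs P (period 3, group 15): the stated order agrees with the simple trend.
(C) As (period 4, group 15) vs Se (period 4, group 16): the stated order contradicts the simple trend.
(D) Al (period 3, group 13) vs Na (period 3, group 1): the stated order agrees with the simple trend.
The exception is (C): Se (4p⁴) ionizes more easily than half-filled As (4p³).

(C)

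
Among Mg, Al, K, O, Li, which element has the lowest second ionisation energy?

Consider each +1 ion: Mg⁺ still has 1 valence electron; Al⁺ still has 2 valence electrons; K⁺ is the bare [Ar] core; O⁺ still has 5 valence electrons; Li⁺ is the bare [He] core.
Usually core removal costs more than valence removal, but here the competition is close: a tightly held n=2 valence electron can cost more to remove than an n=3 core electron, so the actual values have to decide it.
Valence configurations: Mg⁺ [Ne]3s¹, Al⁺ [Ne]3s², O⁺ [He]2s²2p³.
Tabulated IE_2 (kJ/mol): Mg 1451, Al 1817, K 3052, O 3388, Li 7298.
Putting it together, IE_2: Mg < Al < K < O < Li.

Mg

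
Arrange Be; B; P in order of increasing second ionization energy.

Be < P < B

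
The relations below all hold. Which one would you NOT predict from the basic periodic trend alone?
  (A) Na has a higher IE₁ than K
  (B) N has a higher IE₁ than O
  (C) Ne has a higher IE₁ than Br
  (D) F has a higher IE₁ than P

(B)

The general trend: IE₁ increases across a period and decreases down a group.
(A) Na (period 3, group 1) vs K (period 4, group 1): the stated order agrees with the simple trend.
(B) N (period 2, group 15) vs O (period 2, group 16): the stated order contradicts the simple trend.
(C) Ne (period 2, group 18) vs Br (period 4, group 17): the stated order agrees with the simple trend.
(D) F (period 2, group 17) vs P (period 3, group 15): the stated order agrees with the simple trend.
The exception is (B): pairing an electron in O's 2p⁴ costs repulsion energy, so O ionizes more easily than half-filled N (2p³).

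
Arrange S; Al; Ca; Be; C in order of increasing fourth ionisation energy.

After 3 electrons have been removed, what remains? S³⁺ still has 3 valence electrons; Al³⁺ is the bare [Ne] core; Ca³⁺ is already 1 electron into the core; Be³⁺ is already 1 electron into the core; C³⁺ still has 1 valence electron.
Breaking into a closed-shell core is much more expensive than removing a leftover valence electron — Ca, Al and Be have the largest IE_4 here.
Valence configurations: S³⁺ [Ne]3s²3p¹, C³⁺ [He]2s¹.
Tabulated IE_4 (kJ/mol): S 4556, Al 11577, Ca 6491, Be 21007, C 6223.
So the fourth ionization energies run S < C < Ca < Al < Be.

S, C, Ca, Al, Be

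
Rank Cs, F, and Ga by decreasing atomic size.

Cs > Ga > F

F is in period 2, group 17; Ga is in period 4, group 13; Cs is in period 6, group 1.
Across a period the added protons contract the valence shell; down a group each new principal shell makes the atom larger.
Here both period and group differ, so the two effects have to be weighed against each other.
Ga > F: relative to F, both the across-period and down-group shifts push Ga's atomic radius up.
Cs > Ga: relative to Ga, both the across-period and down-group shifts push Cs's atomic radius up.
Approximate values (pm): F 64, Ga 124, Cs 232.
So from largest to smallest: Cs > Ga > F.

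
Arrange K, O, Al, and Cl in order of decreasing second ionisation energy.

The second ionization energy removes an electron from the +1 ion. For each element: K⁺ is the bare [Ar] core; O⁺ still has 5 valence electrons; Al⁺ still has 2 valence electrons; Cl⁺ still has 6 valence electrons.
Usually core removal costs more than valence removal, but here the competition is close: a tightly held n=2 valence electron can cost more to remove than an n=3 core electron, so the actual values have to decide it.
Valence configurations: O⁺ [He]2s²2p³, Al⁺ [Ne]3s², Cl⁺ [Ne]3s²3p⁴.
Tabulated IE_2 (kJ/mol): K 3052, O 3388, Al 1817, Cl 2298.
Putting it together, IE_2: Al < Cl < K < O.

O > K > Cl > Al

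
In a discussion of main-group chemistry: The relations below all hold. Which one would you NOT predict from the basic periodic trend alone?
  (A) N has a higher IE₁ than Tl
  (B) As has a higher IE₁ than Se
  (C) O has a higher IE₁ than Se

The general trend: IE₁ increases across a period and decreases down a group.
(A) N (period 2, group 15) vs Tl (period 6, group 13): the stated order agrees with the simple trend.
(B) As (period 4, group 15) vs Se (period 4, group 16): the stated order contradicts the simple trend.
(C) O (period 2, group 16) vs Se (period 4, group 16): the stated order agrees with the simple trend.
The exception is (B): Se (4p⁴) ionizes more easily than half-filled As (4p³).

(B)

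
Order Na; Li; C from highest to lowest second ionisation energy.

After 1 electron has been removed, what remains? Na⁺ is the bare [Ne] core; Li⁺ is the bare [He] core; C⁺ still has 3 valence electrons.
Breaking into a closed-shell core is much more expensive than removing a leftover valence electron — Na and Li have the largest IE_2 here.
The numbers (kJ/mol): Na 4562, Li 7298, C 2353.
Hence IE_2: C < Na < Li.

Li > Na > C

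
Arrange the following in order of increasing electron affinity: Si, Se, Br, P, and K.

K < P < Si < Se < Br

EA tends to increase across a period and decrease down a group, though the pattern is less regular than for IE or radius.
Neither a single period nor a single group — weigh both effects.
P > K: both effects reinforce here, so P is clearly the higher of the two.
Si > P: this pair runs against the simple trend — see the exception note.
Se > Si: period and group pull opposite ways; the across-period shift dominates (195 vs 134 kJ/mol).
Br > Se: Br lies to the right of Se in period 4, so the across-period effect alone puts Br higher.
Note the exception: Si has a higher electron affinity than P, contrary to the simple trend — adding an electron to P's half-filled 3p³ is unfavourable, so Si (3p²) has the more exothermic EA.
Approximate values (kJ/mol): Si 134, P 72, K 48, Se 195, Br 325.
So from lowest to highest: K < P < Si < Se < Br.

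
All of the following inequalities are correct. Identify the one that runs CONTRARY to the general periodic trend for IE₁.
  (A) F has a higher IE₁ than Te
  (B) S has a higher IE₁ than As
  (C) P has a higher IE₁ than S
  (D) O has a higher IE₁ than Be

The general trend: IE₁ increases across a period and decreases down a group.
(A) F (period 2, group 17) vs Te (period 5, group 16): the stated order agrees with the simple trend.
(B) S (period 3, group 16) vs As (period 4, group 15): the stated order agrees with the simple trend.
(C) P (period 3, group 15) vs S (period 3, group 16): the stated order contradicts the simple trend.
(D) O (period 2, group 16) vs Be (period 2, group 2): the stated order agrees with the simple trend.
The exception is (C): S (3p⁴) ionizes more easily than half-filled P (3p³) because the paired 3p electron in S is pushed out by e⁻–e⁻ repulsion.

(C)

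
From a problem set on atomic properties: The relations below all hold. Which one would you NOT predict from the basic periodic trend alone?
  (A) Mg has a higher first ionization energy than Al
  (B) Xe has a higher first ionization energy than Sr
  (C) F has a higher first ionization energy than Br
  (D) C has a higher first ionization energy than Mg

(A)

The general trend: first ionization energy increases across a period and decreases down a group.
(A) Mg (period 3, group 2) vs Al (period 3, group 13): the stated order contradicts the simple trend.
(B) Xe (period 5, group 18) vs Sr (period 5, group 2): the stated order agrees with the simple trend.
(C) F (period 2, group 17) vs Br (period 4, group 17): the stated order agrees with the simple trend.
(D) C (period 2, group 14) vs Mg (period 3, group 2): the stated order agrees with the simple trend.
The exception is (A): Al's single 3p electron is easier to remove than one from Mg's filled 3s².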